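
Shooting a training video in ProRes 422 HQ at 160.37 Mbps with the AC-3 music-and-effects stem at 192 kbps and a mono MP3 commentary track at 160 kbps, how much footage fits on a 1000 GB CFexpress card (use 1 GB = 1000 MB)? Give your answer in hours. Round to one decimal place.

13.8 hours

Audio total: 192 + 160 = 352 kbps = 0.352 Mbps.
Total bitrate: 160.37 + 0.352 = 160.722 Mbps.
Capacity: 1000 GB = 8,000,000 Mb.
Recording time: 8,000,000 / 160.722 = 49,775 s ≈ 13.8 hours.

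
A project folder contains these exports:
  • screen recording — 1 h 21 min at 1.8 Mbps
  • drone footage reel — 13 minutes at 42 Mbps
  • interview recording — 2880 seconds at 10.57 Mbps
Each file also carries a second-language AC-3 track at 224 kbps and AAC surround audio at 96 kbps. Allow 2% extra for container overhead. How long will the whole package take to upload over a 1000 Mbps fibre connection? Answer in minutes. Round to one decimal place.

Audio total: 224 + 96 = 320 kbps = 0.320 Mbps.
screen recording: 2.120 Mbps × 4860 s × 1.02 = 10509.3 Mb
drone footage reel: 42.320 Mbps × 780 s × 1.02 = 33669.8 Mb
interview recording: 10.890 Mbps × 2880 s × 1.02 = 31990.5 Mb
Total: 76169.5 Mb = 9521.2 MB.
At 1000 Mbps: 76169.5 / 1000 = 76 s ≈ 1.27 minutes.

1.3 minutes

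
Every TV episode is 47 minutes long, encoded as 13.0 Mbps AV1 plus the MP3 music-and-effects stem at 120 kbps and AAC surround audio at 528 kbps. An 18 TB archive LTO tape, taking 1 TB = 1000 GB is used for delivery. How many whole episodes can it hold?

47 min = 2820 s
Audio total: 120 + 528 = 648 kbps = 0.648 Mbps.
Total bitrate: 13.648 Mbps.
Per item: 13.648 Mbps × 2820 s = 38,487 Mb = 4,811 MB.
Capacity: 18 TB = 144,000,000 Mb; 3741.49 items → 3741 complete.

3741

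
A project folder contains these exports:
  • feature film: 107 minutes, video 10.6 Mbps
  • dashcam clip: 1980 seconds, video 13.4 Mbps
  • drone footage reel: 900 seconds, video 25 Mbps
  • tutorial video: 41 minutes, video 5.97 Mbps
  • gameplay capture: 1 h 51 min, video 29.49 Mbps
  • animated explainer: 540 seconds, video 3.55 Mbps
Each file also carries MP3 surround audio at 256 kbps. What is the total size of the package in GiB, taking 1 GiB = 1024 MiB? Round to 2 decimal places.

Audio: 256 kbps = 0.256 Mbps.
feature film: 10.856 Mbps × 6420 s = 69695.5 Mb
dashcam clip: 13.656 Mbps × 1980 s = 27038.9 Mb
drone footage reel: 25.256 Mbps × 900 s = 22730.4 Mb
tutorial video: 6.226 Mbps × 2460 s = 15316.0 Mb
gameplay capture: 29.746 Mbps × 6660 s = 198108.4 Mb
animated explainer: 3.806 Mbps × 540 s = 2055.2 Mb
Total: 334944.4 Mb = 41868.0 MB.
= 38.99 GiB.

38.99 GiB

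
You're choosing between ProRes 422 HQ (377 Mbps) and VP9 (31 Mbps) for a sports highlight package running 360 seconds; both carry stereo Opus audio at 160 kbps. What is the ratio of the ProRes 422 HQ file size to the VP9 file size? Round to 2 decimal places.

12.10

Audio: 160 kbps = 0.160 Mbps.
ProRes 422 HQ: 377.160 Mbps × 360 s = 135777.6 Mb = 15.807 GiB.
VP9: 31.160 Mbps × 360 s = 11217.6 Mb = 1.306 GiB.
Ratio: 15.807 / 1.306 = 12.104.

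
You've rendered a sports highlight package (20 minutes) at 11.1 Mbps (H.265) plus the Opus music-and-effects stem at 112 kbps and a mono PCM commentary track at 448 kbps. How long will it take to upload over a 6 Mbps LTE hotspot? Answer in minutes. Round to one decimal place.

20 min = 1200 s
Audio total: 112 + 448 = 560 kbps = 0.560 Mbps.
Total bitrate: 11.660 Mbps.
File: 11.660 Mbps × 1200 s = 13992.0 Mb.
At 6 Mbps: 13992.0 / 6 = 2332.0 s ≈ 38.9 minutes.

38.9 minutes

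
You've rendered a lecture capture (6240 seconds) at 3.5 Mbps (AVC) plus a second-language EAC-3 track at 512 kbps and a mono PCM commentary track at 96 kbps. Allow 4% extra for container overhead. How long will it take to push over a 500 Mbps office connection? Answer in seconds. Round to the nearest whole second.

53 seconds

Audio total: 512 + 96 = 608 kbps = 0.608 Mbps.
Total bitrate: 4.108 Mbps.
File: 4.108 Mbps × 6240 s = 25633.9 Mb.
With 4% container overhead: ×1.04. → 26659.3 Mb.
At 500 Mbps: 26659.3 / 500 = 53.3 s ≈ 53.3 seconds.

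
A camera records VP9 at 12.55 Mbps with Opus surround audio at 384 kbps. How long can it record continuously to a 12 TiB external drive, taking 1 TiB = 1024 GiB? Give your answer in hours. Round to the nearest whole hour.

Audio: 384 kbps = 0.384 Mbps.
Total bitrate: 12.55 + 0.384 = 12.934 Mbps.
Capacity: 12 TiB = 105,553,116 Mb.
Recording time: 105,553,116 / 12.934 = 8,160,903 s ≈ 2,267 hours.

2267 hours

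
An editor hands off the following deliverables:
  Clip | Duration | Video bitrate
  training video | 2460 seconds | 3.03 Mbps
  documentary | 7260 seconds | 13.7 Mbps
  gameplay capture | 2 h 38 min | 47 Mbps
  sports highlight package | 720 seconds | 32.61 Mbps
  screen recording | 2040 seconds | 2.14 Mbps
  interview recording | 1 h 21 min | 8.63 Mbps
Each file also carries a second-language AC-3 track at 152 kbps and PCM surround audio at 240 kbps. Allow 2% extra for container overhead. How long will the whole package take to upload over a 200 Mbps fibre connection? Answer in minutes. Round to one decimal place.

Audio total: 152 + 240 = 392 kbps = 0.392 Mbps.
training video: 3.422 Mbps × 2460 s × 1.02 = 8586.5 Mb
documentary: 14.092 Mbps × 7260 s × 1.02 = 104354.1 Mb
gameplay capture: 47.392 Mbps × 9480 s × 1.02 = 458261.7 Mb
sports highlight package: 33.002 Mbps × 720 s × 1.02 = 24236.7 Mb
screen recording: 2.532 Mbps × 2040 s × 1.02 = 5268.6 Mb
interview recording: 9.022 Mbps × 4860 s × 1.02 = 44723.9 Mb
Total: 645431.4 Mb = 80678.9 MB.
At 200 Mbps: 645431.4 / 200 = 3227 s ≈ 53.8 minutes.

53.8 minutes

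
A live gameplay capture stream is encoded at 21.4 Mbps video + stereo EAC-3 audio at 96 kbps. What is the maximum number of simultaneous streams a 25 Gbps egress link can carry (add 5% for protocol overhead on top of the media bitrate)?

Audio: 96 kbps = 0.096 Mbps.
Per-viewer media rate: 21.496 Mbps.
On the wire with 5% overhead: 22.571 Mbps.
25 Gbps = 25,000 Mbps; 25,000 / 22.571 = 1107.63 → 1107 viewers.

1107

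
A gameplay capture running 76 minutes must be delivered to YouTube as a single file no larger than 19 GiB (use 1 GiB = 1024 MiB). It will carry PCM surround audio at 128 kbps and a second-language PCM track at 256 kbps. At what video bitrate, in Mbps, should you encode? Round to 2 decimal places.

35.41 Mbps

Budget: 19 GiB = 163208.8 Mb.
76 min = 4560 s
Total bitrate budget: 163208.8 Mb / 4560 s = 35.791 Mbps.
Audio total: 128 + 256 = 384 kbps = 0.384 Mbps.
Video: 35.791 − 0.384 = 35.407 Mbps.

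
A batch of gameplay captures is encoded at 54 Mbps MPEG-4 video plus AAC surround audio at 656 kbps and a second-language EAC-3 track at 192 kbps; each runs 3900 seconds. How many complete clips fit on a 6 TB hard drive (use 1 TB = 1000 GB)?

224

Audio total: 656 + 192 = 848 kbps = 0.848 Mbps.
Total bitrate: 54.848 Mbps.
Per item: 54.848 Mbps × 3900 s = 213,907 Mb = 26,738 MB.
Capacity: 6 TB = 48,000,000 Mb; 224.40 items → 224 complete.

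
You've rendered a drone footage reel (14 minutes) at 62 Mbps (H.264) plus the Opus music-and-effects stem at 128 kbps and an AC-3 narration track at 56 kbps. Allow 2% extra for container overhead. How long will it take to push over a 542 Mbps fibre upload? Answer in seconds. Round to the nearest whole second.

98 seconds

14 min = 840 s
Audio total: 128 + 56 = 184 kbps = 0.184 Mbps.
Total bitrate: 62.184 Mbps.
File: 62.184 Mbps × 840 s = 52234.6 Mb.
With 2% container overhead: ×1.02. → 53279.3 Mb.
At 542 Mbps: 53279.3 / 542 = 98.3 s ≈ 98.3 seconds.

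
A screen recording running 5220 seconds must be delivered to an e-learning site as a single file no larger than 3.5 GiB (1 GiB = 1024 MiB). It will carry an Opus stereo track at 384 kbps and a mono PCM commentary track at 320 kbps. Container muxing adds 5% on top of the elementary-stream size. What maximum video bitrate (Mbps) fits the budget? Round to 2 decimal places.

4.78 Mbps

Budget: 3.5 GiB = 30064.8 Mb.
Stream payload after overhead: 30064.8 / 1.05 = 28633.1 Mb.
Total bitrate budget: 28633.1 Mb / 5220 s = 5.485 Mbps.
Audio total: 384 + 320 = 704 kbps = 0.704 Mbps.
Video: 5.485 − 0.704 = 4.781 Mbps.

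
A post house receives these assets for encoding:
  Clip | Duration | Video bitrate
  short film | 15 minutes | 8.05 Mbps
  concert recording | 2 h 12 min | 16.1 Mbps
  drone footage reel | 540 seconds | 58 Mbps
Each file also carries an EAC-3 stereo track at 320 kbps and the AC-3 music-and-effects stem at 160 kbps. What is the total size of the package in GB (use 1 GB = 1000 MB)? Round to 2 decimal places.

Audio total: 320 + 160 = 480 kbps = 0.480 Mbps.
short film: 8.530 Mbps × 900 s = 7677.0 Mb
concert recording: 16.580 Mbps × 7920 s = 131313.6 Mb
drone footage reel: 58.480 Mbps × 540 s = 31579.2 Mb
Total: 170569.8 Mb = 21321.2 MB.
= 21.32 GB.

21.32 GB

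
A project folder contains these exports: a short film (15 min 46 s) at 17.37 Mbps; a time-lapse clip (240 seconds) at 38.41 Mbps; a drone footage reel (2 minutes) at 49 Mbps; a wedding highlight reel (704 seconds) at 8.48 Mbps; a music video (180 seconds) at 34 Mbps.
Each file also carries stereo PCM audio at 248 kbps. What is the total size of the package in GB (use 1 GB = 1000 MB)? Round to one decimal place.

Audio: 248 kbps = 0.248 Mbps.
short film: 17.618 Mbps × 946 s = 16666.6 Mb
time-lapse clip: 38.658 Mbps × 240 s = 9277.9 Mb
drone footage reel: 49.248 Mbps × 120 s = 5909.8 Mb
wedding highlight reel: 8.728 Mbps × 704 s = 6144.5 Mb
music video: 34.248 Mbps × 180 s = 6164.6 Mb
Total: 44163.5 Mb = 5520.4 MB.
= 5.520 GB.

5.5 GB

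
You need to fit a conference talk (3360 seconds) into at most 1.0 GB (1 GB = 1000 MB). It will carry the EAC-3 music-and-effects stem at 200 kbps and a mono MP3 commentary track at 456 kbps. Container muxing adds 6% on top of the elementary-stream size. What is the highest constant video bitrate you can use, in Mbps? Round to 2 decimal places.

Budget: 1.0 GB = 8000.0 Mb.
Stream payload after overhead: 8000.0 / 1.06 = 7547.2 Mb.
Total bitrate budget: 7547.2 Mb / 3360 s = 2.246 Mbps.
Audio total: 200 + 456 = 656 kbps = 0.656 Mbps.
Video: 2.246 − 0.656 = 1.590 Mbps.

1.59 Mbps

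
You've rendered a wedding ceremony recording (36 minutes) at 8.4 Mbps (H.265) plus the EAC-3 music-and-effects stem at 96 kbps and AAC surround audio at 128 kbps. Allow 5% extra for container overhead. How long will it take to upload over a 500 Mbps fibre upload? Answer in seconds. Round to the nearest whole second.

36 min = 2160 s
Audio total: 96 + 128 = 224 kbps = 0.224 Mbps.
Total bitrate: 8.624 Mbps.
File: 8.624 Mbps × 2160 s = 18627.8 Mb.
With 5% container overhead: ×1.05. → 19559.2 Mb.
At 500 Mbps: 19559.2 / 500 = 39.1 s ≈ 39.1 seconds.

39 seconds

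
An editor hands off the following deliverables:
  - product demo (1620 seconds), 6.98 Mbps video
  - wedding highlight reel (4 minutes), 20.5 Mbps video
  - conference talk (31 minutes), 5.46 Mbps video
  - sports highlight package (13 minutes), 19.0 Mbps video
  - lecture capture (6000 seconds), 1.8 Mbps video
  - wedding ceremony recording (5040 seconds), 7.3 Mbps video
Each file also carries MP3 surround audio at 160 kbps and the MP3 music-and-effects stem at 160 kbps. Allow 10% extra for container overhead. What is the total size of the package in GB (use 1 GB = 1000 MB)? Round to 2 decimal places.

12.89 GB

Audio total: 160 + 160 = 320 kbps = 0.320 Mbps.
product demo: 7.300 Mbps × 1620 s × 1.10 = 13008.6 Mb
wedding highlight reel: 20.820 Mbps × 240 s × 1.10 = 5496.5 Mb
conference talk: 5.780 Mbps × 1860 s × 1.10 = 11825.9 Mb
sports highlight package: 19.320 Mbps × 780 s × 1.10 = 16576.6 Mb
lecture capture: 2.120 Mbps × 6000 s × 1.10 = 13992.0 Mb
wedding ceremony recording: 7.620 Mbps × 5040 s × 1.10 = 42245.3 Mb
Total: 103144.8 Mb = 12893.1 MB.
= 12.89 GB.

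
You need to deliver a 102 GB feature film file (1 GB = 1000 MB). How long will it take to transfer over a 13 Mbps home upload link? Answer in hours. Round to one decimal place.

17.4 hours

File: 102 GB = 816000.0 Mb.
At 13 Mbps: 816000.0 / 13 = 62769.2 s ≈ 17.4 hours.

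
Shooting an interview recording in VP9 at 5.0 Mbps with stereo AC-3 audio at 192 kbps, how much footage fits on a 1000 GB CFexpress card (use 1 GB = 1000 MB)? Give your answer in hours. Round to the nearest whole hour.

428 hours

Audio: 192 kbps = 0.192 Mbps.
Total bitrate: 5.0 + 0.192 = 5.192 Mbps.
Capacity: 1000 GB = 8,000,000 Mb.
Recording time: 8,000,000 / 5.192 = 1,540,832 s ≈ 428 hours.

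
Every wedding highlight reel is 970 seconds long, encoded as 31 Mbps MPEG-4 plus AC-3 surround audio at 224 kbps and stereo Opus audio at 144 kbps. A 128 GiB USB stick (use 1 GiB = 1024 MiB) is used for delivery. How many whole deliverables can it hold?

36

Audio total: 224 + 144 = 368 kbps = 0.368 Mbps.
Total bitrate: 31.368 Mbps.
Per item: 31.368 Mbps × 970 s = 30,427 Mb = 3,803 MB.
Capacity: 128 GiB = 1,099,512 Mb; 36.14 items → 36 complete.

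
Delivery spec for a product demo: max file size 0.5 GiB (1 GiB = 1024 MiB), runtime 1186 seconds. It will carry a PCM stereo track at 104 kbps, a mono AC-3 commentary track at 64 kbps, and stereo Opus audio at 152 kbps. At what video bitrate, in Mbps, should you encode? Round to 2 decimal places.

3.30 Mbps

Budget: 0.5 GiB = 4295.0 Mb.
Total bitrate budget: 4295.0 Mb / 1186 s = 3.621 Mbps.
Audio total: 104 + 64 + 152 = 320 kbps = 0.320 Mbps.
Video: 3.621 − 0.320 = 3.301 Mbps.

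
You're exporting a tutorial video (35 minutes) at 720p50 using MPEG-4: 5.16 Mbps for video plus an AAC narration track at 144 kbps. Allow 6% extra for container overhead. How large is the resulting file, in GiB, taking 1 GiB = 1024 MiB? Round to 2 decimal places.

1.37 GiB

35 min = 2100 s
Audio: 144 kbps = 0.144 Mbps.
Total bitrate: 5.16 + 0.144 = 5.304 Mbps.
Stream data: 5.304 Mbps × 2100 s = 11138.4 Mb.
With 6% container overhead: ×1.06.
11,807 Mb = 1,475,838,000 bytes ÷ 1,073,741,824 = 1.374 GiB.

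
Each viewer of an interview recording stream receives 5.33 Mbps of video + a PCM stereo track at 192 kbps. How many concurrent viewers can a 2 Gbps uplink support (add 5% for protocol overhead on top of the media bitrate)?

Audio: 192 kbps = 0.192 Mbps.
Per-viewer media rate: 5.522 Mbps.
On the wire with 5% overhead: 5.798 Mbps.
2 Gbps = 2,000 Mbps; 2,000 / 5.798 = 344.94 → 344 viewers.

344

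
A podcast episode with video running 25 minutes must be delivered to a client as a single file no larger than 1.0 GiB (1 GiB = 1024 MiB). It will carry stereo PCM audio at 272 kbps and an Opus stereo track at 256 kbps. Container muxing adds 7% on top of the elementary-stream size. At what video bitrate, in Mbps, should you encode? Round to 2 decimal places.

Budget: 1.0 GiB = 8589.9 Mb.
Stream payload after overhead: 8589.9 / 1.07 = 8028.0 Mb.
25 min = 1500 s
Total bitrate budget: 8028.0 Mb / 1500 s = 5.352 Mbps.
Audio total: 272 + 256 = 528 kbps = 0.528 Mbps.
Video: 5.352 − 0.528 = 4.824 Mbps.

4.82 Mbps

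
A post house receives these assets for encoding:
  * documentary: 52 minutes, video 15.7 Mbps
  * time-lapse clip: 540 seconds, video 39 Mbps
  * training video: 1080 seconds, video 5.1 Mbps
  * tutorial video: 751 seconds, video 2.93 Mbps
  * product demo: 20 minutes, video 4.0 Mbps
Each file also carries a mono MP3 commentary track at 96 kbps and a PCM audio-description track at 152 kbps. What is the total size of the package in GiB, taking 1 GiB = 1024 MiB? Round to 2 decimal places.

9.80 GiB

Audio total: 96 + 152 = 248 kbps = 0.248 Mbps.
documentary: 15.948 Mbps × 3120 s = 49757.8 Mb
time-lapse clip: 39.248 Mbps × 540 s = 21193.9 Mb
training video: 5.348 Mbps × 1080 s = 5775.8 Mb
tutorial video: 3.178 Mbps × 751 s = 2386.7 Mb
product demo: 4.248 Mbps × 1200 s = 5097.6 Mb
Total: 84211.8 Mb = 10526.5 MB.
= 9.804 GiB.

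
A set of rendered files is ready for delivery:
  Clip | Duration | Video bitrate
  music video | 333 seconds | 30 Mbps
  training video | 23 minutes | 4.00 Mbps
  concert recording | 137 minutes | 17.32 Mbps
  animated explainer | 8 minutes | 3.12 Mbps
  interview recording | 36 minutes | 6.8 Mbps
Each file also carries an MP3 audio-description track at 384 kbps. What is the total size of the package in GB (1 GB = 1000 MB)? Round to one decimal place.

22.4 GB

Audio: 384 kbps = 0.384 Mbps.
music video: 30.384 Mbps × 333 s = 10117.9 Mb
training video: 4.384 Mbps × 1380 s = 6049.9 Mb
concert recording: 17.704 Mbps × 8220 s = 145526.9 Mb
animated explainer: 3.504 Mbps × 480 s = 1681.9 Mb
interview recording: 7.184 Mbps × 2160 s = 15517.4 Mb
Total: 178894.0 Mb = 22361.8 MB.
= 22.36 GB.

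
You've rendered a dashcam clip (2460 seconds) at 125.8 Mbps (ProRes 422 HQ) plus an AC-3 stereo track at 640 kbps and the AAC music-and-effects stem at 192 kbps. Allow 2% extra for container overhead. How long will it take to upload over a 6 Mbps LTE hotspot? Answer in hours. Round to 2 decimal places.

14.71 hours

Audio total: 640 + 192 = 832 kbps = 0.832 Mbps.
Total bitrate: 126.632 Mbps.
File: 126.632 Mbps × 2460 s = 311514.7 Mb.
With 2% container overhead: ×1.02. → 317745.0 Mb.
At 6 Mbps: 317745.0 / 6 = 52957.5 s ≈ 14.7 hours.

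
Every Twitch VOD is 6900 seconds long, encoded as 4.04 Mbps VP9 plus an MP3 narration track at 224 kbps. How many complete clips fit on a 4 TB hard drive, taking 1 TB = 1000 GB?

1087

Audio: 224 kbps = 0.224 Mbps.
Total bitrate: 4.264 Mbps.
Per item: 4.264 Mbps × 6900 s = 29,422 Mb = 3,678 MB.
Capacity: 4 TB = 32,000,000 Mb; 1087.64 items → 1087 complete.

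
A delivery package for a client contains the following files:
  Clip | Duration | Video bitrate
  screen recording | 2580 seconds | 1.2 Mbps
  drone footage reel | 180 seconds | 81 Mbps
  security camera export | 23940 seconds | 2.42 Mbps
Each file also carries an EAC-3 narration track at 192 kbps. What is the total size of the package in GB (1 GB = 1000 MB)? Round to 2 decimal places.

Audio: 192 kbps = 0.192 Mbps.
screen recording: 1.392 Mbps × 2580 s = 3591.4 Mb
drone footage reel: 81.192 Mbps × 180 s = 14614.6 Mb
security camera export: 2.612 Mbps × 23940 s = 62531.3 Mb
Total: 80737.2 Mb = 10092.1 MB.
= 10.09 GB.

10.09 GB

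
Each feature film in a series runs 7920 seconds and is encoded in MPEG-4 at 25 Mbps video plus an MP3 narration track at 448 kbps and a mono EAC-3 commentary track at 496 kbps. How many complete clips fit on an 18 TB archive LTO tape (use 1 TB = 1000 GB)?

700

Audio total: 448 + 496 = 944 kbps = 0.944 Mbps.
Total bitrate: 25.944 Mbps.
Per item: 25.944 Mbps × 7920 s = 205,476 Mb = 25,685 MB.
Capacity: 18 TB = 144,000,000 Mb; 700.81 items → 700 complete.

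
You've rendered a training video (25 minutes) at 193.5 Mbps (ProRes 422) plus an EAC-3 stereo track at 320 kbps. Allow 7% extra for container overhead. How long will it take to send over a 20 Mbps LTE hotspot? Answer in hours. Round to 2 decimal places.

4.32 hours

25 min = 1500 s
Audio: 320 kbps = 0.320 Mbps.
Total bitrate: 193.820 Mbps.
File: 193.820 Mbps × 1500 s = 290730.0 Mb.
With 7% container overhead: ×1.07. → 311081.1 Mb.
At 20 Mbps: 311081.1 / 20 = 15554.1 s ≈ 4.32 hours.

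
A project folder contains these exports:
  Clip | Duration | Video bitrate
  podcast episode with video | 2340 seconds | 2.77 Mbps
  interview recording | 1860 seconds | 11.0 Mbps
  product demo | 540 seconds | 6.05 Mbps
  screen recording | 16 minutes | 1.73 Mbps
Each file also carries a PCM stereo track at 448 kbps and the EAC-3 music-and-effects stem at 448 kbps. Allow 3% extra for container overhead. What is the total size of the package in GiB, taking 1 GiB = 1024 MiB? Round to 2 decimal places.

4.43 GiB

Audio total: 448 + 448 = 896 kbps = 0.896 Mbps.
podcast episode with video: 3.666 Mbps × 2340 s × 1.03 = 8835.8 Mb
interview recording: 11.896 Mbps × 1860 s × 1.03 = 22790.4 Mb
product demo: 6.946 Mbps × 540 s × 1.03 = 3863.4 Mb
screen recording: 2.626 Mbps × 960 s × 1.03 = 2596.6 Mb
Total: 38086.1 Mb = 4760.8 MB.
= 4.434 GiB.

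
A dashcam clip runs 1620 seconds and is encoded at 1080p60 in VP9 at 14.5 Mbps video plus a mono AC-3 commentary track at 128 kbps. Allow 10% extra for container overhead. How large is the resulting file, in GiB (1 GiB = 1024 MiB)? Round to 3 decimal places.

3.035 GiB

Audio: 128 kbps = 0.128 Mbps.
Total bitrate: 14.5 + 0.128 = 14.628 Mbps.
Stream data: 14.628 Mbps × 1620 s = 23697.4 Mb.
With 10% container overhead: ×1.10.
26,067 Mb = 3,258,387,000 bytes ÷ 1,073,741,824 = 3.035 GiB.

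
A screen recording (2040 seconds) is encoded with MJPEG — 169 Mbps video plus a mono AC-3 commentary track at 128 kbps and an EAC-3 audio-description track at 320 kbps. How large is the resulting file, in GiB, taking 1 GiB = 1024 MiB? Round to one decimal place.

40.2 GiB

Audio total: 128 + 320 = 448 kbps = 0.448 Mbps.
Total bitrate: 169 + 0.448 = 169.448 Mbps.
Stream data: 169.448 Mbps × 2040 s = 345673.9 Mb.
345,674 Mb = 43,209,240,000 bytes ÷ 1,073,741,824 = 40.24 GiB.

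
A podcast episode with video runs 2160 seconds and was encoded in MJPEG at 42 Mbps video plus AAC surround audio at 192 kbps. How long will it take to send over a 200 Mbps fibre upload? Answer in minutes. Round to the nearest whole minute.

8 minutes

Audio: 192 kbps = 0.192 Mbps.
Total bitrate: 42.192 Mbps.
File: 42.192 Mbps × 2160 s = 91134.7 Mb.
At 200 Mbps: 91134.7 / 200 = 455.7 s ≈ 7.59 minutes.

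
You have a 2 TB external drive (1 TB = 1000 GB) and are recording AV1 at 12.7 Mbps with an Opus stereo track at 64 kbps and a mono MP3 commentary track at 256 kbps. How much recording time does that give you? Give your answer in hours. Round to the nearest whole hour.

Audio total: 64 + 256 = 320 kbps = 0.320 Mbps.
Total bitrate: 12.7 + 0.320 = 13.020 Mbps.
Capacity: 2 TB = 16,000,000 Mb.
Recording time: 16,000,000 / 13.020 = 1,228,879 s ≈ 341 hours.

341 hours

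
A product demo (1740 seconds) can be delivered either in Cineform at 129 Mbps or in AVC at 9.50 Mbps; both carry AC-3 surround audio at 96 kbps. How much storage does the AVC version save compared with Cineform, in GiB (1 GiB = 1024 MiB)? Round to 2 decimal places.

24.21 GiB

Audio: 96 kbps = 0.096 Mbps.
Cineform: 129.096 Mbps × 1740 s = 224627.0 Mb = 26.150 GiB.
AVC: 9.596 Mbps × 1740 s = 16697.0 Mb = 1.944 GiB.
Saving: 26.150 − 1.944 = 24.206 GiB.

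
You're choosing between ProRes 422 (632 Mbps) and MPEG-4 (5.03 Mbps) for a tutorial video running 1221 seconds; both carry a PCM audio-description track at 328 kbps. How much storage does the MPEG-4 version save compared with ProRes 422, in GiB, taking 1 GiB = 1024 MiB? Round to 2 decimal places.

89.12 GiB

Audio: 328 kbps = 0.328 Mbps.
ProRes 422: 632.328 Mbps × 1221 s = 772072.5 Mb = 89.881 GiB.
MPEG-4: 5.358 Mbps × 1221 s = 6542.1 Mb = 0.762 GiB.
Saving: 89.881 − 0.762 = 89.119 GiB.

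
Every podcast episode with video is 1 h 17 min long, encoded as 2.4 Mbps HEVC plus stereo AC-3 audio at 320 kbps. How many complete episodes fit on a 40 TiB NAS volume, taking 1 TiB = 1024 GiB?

1 h 17 min = 77 min = 4620 s
Audio: 320 kbps = 0.320 Mbps.
Total bitrate: 2.720 Mbps.
Per item: 2.720 Mbps × 4620 s = 12,566 Mb = 1,571 MB.
Capacity: 40 TiB = 351,843,721 Mb; 27998.77 items → 27998 complete.

27998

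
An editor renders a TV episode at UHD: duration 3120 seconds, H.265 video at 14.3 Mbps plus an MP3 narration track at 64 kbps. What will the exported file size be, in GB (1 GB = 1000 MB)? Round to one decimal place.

5.6 GB

Audio: 64 kbps = 0.064 Mbps.
Total bitrate: 14.3 + 0.064 = 14.364 Mbps.
Stream data: 14.364 Mbps × 3120 s = 44815.7 Mb.
44,816 Mb ÷ 8 = 5,602 MB → 5.602 GB.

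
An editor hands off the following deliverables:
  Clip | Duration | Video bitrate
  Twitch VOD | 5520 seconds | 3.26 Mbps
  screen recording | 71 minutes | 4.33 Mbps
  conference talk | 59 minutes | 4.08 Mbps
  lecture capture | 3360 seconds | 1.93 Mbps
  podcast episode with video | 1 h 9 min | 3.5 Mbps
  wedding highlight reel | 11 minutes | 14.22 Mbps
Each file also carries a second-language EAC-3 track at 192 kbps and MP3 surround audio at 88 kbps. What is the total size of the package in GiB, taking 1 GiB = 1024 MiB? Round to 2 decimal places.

10.16 GiB

Audio total: 192 + 88 = 280 kbps = 0.280 Mbps.
Twitch VOD: 3.540 Mbps × 5520 s = 19540.8 Mb
screen recording: 4.610 Mbps × 4260 s = 19638.6 Mb
conference talk: 4.360 Mbps × 3540 s = 15434.4 Mb
lecture capture: 2.210 Mbps × 3360 s = 7425.6 Mb
podcast episode with video: 3.780 Mbps × 4140 s = 15649.2 Mb
wedding highlight reel: 14.500 Mbps × 660 s = 9570.0 Mb
Total: 87258.6 Mb = 10907.3 MB.
= 10.16 GiB.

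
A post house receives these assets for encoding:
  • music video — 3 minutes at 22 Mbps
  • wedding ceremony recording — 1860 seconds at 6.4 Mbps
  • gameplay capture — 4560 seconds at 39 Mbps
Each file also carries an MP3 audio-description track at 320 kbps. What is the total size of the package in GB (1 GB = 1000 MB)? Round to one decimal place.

24.5 GB

Audio: 320 kbps = 0.320 Mbps.
music video: 22.320 Mbps × 180 s = 4017.6 Mb
wedding ceremony recording: 6.720 Mbps × 1860 s = 12499.2 Mb
gameplay capture: 39.320 Mbps × 4560 s = 179299.2 Mb
Total: 195816.0 Mb = 24477.0 MB.
= 24.48 GB.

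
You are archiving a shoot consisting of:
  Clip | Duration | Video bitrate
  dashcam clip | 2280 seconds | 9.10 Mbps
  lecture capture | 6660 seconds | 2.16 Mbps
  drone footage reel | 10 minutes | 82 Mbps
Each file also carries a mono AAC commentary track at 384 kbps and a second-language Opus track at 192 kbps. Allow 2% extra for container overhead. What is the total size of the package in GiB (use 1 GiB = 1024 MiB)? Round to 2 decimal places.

10.67 GiB

Audio total: 384 + 192 = 576 kbps = 0.576 Mbps.
dashcam clip: 9.676 Mbps × 2280 s × 1.02 = 22502.5 Mb
lecture capture: 2.736 Mbps × 6660 s × 1.02 = 18586.2 Mb
drone footage reel: 82.576 Mbps × 600 s × 1.02 = 50536.5 Mb
Total: 91625.2 Mb = 11453.2 MB.
= 10.67 GiB.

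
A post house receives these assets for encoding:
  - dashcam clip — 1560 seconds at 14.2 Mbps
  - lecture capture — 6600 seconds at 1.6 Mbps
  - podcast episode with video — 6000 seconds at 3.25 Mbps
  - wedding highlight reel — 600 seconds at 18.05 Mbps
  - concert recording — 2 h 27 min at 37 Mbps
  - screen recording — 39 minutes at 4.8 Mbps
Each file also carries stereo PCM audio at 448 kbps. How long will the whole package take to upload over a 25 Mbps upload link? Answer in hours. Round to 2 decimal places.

4.58 hours

Audio: 448 kbps = 0.448 Mbps.
dashcam clip: 14.648 Mbps × 1560 s = 22850.9 Mb
lecture capture: 2.048 Mbps × 6600 s = 13516.8 Mb
podcast episode with video: 3.698 Mbps × 6000 s = 22188.0 Mb
wedding highlight reel: 18.498 Mbps × 600 s = 11098.8 Mb
concert recording: 37.448 Mbps × 8820 s = 330291.4 Mb
screen recording: 5.248 Mbps × 2340 s = 12280.3 Mb
Total: 412226.2 Mb = 51528.3 MB.
At 25 Mbps: 412226.2 / 25 = 16489 s ≈ 4.58 hours.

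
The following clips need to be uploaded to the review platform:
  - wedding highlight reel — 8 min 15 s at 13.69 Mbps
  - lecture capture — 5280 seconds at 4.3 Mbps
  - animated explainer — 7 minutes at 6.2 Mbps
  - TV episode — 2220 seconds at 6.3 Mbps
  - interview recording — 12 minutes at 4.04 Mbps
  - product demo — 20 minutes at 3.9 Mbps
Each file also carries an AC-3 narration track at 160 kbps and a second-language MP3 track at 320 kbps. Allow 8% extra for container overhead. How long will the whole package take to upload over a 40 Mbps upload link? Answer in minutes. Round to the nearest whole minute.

26 minutes

Audio total: 160 + 320 = 480 kbps = 0.480 Mbps.
wedding highlight reel: 14.170 Mbps × 495 s × 1.08 = 7575.3 Mb
lecture capture: 4.780 Mbps × 5280 s × 1.08 = 27257.5 Mb
animated explainer: 6.680 Mbps × 420 s × 1.08 = 3030.0 Mb
TV episode: 6.780 Mbps × 2220 s × 1.08 = 16255.7 Mb
interview recording: 4.520 Mbps × 720 s × 1.08 = 3514.8 Mb
product demo: 4.380 Mbps × 1200 s × 1.08 = 5676.5 Mb
Total: 63309.8 Mb = 7913.7 MB.
At 40 Mbps: 63309.8 / 40 = 1583 s ≈ 26.4 minutes.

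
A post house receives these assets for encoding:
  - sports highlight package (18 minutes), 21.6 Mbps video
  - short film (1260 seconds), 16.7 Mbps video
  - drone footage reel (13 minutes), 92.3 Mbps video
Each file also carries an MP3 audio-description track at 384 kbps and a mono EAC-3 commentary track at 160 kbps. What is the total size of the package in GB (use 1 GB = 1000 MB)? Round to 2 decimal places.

Audio total: 384 + 160 = 544 kbps = 0.544 Mbps.
sports highlight package: 22.144 Mbps × 1080 s = 23915.5 Mb
short film: 17.244 Mbps × 1260 s = 21727.4 Mb
drone footage reel: 92.844 Mbps × 780 s = 72418.3 Mb
Total: 118061.3 Mb = 14757.7 MB.
= 14.76 GB.

14.76 GB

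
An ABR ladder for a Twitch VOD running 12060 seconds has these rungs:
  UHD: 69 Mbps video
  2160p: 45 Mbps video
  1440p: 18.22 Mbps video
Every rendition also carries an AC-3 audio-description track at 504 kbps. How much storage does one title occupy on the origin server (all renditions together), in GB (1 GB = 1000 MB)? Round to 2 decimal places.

Audio: 504 kbps = 0.504 Mbps.
Sum of rendition bitrates: (69+0.504) + (45+0.504) + (18.22+0.504) = 133.732 Mbps.
× 12060 s = 1,612,808 Mb = 201,601 MB = 201.6 GB.

201.60 GB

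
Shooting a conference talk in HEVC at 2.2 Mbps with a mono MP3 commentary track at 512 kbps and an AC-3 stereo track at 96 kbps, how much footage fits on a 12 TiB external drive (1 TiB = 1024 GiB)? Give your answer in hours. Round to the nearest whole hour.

10442 hours

Audio total: 512 + 96 = 608 kbps = 0.608 Mbps.
Total bitrate: 2.2 + 0.608 = 2.808 Mbps.
Capacity: 12 TiB = 105,553,116 Mb.
Recording time: 105,553,116 / 2.808 = 37,590,141 s ≈ 10,442 hours.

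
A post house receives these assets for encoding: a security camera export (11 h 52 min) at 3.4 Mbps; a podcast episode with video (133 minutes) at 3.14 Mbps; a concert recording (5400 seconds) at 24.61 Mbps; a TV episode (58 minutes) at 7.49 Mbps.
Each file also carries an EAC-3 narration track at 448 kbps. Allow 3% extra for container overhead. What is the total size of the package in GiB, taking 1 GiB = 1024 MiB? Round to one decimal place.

Audio: 448 kbps = 0.448 Mbps.
security camera export: 3.848 Mbps × 42720 s × 1.03 = 169318.2 Mb
podcast episode with video: 3.588 Mbps × 7980 s × 1.03 = 29491.2 Mb
concert recording: 25.058 Mbps × 5400 s × 1.03 = 139372.6 Mb
TV episode: 7.938 Mbps × 3480 s × 1.03 = 28453.0 Mb
Total: 366634.9 Mb = 45829.4 MB.
= 42.68 GiB.

42.7 GiB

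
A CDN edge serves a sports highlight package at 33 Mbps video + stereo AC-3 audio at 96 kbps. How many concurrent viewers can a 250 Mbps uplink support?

Audio: 96 kbps = 0.096 Mbps.
Per-viewer media rate: 33.096 Mbps.
250 Mbps = 250.0 Mbps; 250.0 / 33.096 = 7.55 → 7 viewers.

7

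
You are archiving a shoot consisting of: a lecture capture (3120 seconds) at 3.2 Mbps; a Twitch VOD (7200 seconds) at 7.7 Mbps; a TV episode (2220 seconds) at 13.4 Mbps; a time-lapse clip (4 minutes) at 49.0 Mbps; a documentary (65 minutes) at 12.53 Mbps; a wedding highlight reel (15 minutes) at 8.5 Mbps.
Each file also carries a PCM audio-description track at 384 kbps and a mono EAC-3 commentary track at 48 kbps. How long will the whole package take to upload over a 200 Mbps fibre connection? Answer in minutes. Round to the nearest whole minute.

Audio total: 384 + 48 = 432 kbps = 0.432 Mbps.
lecture capture: 3.632 Mbps × 3120 s = 11331.8 Mb
Twitch VOD: 8.132 Mbps × 7200 s = 58550.4 Mb
TV episode: 13.832 Mbps × 2220 s = 30707.0 Mb
time-lapse clip: 49.432 Mbps × 240 s = 11863.7 Mb
documentary: 12.962 Mbps × 3900 s = 50551.8 Mb
wedding highlight reel: 8.932 Mbps × 900 s = 8038.8 Mb
Total: 171043.6 Mb = 21380.4 MB.
At 200 Mbps: 171043.6 / 200 = 855 s ≈ 14.3 minutes.

14 minutes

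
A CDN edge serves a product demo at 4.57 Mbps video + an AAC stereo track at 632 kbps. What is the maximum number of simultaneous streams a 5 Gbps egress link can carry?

961

Audio: 632 kbps = 0.632 Mbps.
Per-viewer media rate: 5.202 Mbps.
5 Gbps = 5,000 Mbps; 5,000 / 5.202 = 961.17 → 961 viewers.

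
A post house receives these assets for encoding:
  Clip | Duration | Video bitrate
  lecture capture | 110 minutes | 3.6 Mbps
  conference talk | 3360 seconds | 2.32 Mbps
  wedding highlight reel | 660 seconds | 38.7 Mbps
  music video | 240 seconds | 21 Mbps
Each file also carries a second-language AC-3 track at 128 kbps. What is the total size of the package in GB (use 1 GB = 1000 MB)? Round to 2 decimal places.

7.94 GB

Audio: 128 kbps = 0.128 Mbps.
lecture capture: 3.728 Mbps × 6600 s = 24604.8 Mb
conference talk: 2.448 Mbps × 3360 s = 8225.3 Mb
wedding highlight reel: 38.828 Mbps × 660 s = 25626.5 Mb
music video: 21.128 Mbps × 240 s = 5070.7 Mb
Total: 63527.3 Mb = 7940.9 MB.
= 7.941 GB.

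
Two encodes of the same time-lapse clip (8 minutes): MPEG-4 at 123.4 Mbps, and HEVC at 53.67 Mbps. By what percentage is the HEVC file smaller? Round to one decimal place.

8 min = 480 s
MPEG-4: 123.400 Mbps × 480 s = 59232.0 Mb = 7.404 GB.
HEVC: 53.670 Mbps × 480 s = 25761.6 Mb = 3.220 GB.
Reduction: (1 − 3.220/7.404) × 100 = 56.51%.

56.5%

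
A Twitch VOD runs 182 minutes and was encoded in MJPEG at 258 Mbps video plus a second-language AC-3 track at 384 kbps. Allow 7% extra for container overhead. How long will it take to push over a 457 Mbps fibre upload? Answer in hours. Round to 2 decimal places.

182 min = 10920 s
Audio: 384 kbps = 0.384 Mbps.
Total bitrate: 258.384 Mbps.
File: 258.384 Mbps × 10920 s = 2821553.3 Mb.
With 7% container overhead: ×1.07. → 3019062.0 Mb.
At 457 Mbps: 3019062.0 / 457 = 6606.3 s ≈ 1.84 hours.

1.84 hours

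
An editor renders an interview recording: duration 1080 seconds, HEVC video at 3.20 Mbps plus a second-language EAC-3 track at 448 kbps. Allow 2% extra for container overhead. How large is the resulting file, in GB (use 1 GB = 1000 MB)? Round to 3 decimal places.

Audio: 448 kbps = 0.448 Mbps.
Total bitrate: 3.20 + 0.448 = 3.648 Mbps.
Stream data: 3.648 Mbps × 1080 s = 3939.8 Mb.
With 2% container overhead: ×1.02.
4,019 Mb ÷ 8 = 502.3 MB → 0.5023 GB.

0.502 GB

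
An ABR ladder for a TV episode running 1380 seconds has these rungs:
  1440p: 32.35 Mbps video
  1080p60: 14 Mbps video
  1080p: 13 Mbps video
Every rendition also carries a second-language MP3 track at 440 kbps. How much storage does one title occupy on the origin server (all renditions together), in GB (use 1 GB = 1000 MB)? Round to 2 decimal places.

Audio: 440 kbps = 0.440 Mbps.
Sum of rendition bitrates: (32.35+0.440) + (14+0.440) + (13+0.440) = 60.670 Mbps.
× 1380 s = 83,725 Mb = 10,466 MB = 10.47 GB.

10.47 GB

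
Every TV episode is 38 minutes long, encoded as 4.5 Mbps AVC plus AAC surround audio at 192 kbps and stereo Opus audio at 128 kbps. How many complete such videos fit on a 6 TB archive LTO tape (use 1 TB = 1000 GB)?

38 min = 2280 s
Audio total: 192 + 128 = 320 kbps = 0.320 Mbps.
Total bitrate: 4.820 Mbps.
Per item: 4.820 Mbps × 2280 s = 10,990 Mb = 1,374 MB.
Capacity: 6 TB = 48,000,000 Mb; 4367.77 items → 4367 complete.

4367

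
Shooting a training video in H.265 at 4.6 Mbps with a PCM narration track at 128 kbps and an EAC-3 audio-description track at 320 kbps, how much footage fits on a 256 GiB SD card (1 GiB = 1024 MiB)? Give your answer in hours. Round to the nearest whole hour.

121 hours

Audio total: 128 + 320 = 448 kbps = 0.448 Mbps.
Total bitrate: 4.6 + 0.448 = 5.048 Mbps.
Capacity: 256 GiB = 2,199,023 Mb.
Recording time: 2,199,023 / 5.048 = 435,623 s ≈ 121 hours.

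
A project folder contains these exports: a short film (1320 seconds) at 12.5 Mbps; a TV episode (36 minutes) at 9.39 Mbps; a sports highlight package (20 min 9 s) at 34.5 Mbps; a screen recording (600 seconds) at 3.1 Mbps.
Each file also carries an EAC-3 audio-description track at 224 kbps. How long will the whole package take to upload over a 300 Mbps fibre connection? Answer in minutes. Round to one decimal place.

4.5 minutes

Audio: 224 kbps = 0.224 Mbps.
short film: 12.724 Mbps × 1320 s = 16795.7 Mb
TV episode: 9.614 Mbps × 2160 s = 20766.2 Mb
sports highlight package: 34.724 Mbps × 1209 s = 41981.3 Mb
screen recording: 3.324 Mbps × 600 s = 1994.4 Mb
Total: 81537.6 Mb = 10192.2 MB.
At 300 Mbps: 81537.6 / 300 = 272 s ≈ 4.53 minutes.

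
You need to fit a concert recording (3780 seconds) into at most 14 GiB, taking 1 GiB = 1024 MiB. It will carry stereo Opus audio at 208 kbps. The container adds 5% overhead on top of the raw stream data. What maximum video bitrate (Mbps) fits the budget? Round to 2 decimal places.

30.09 Mbps

Budget: 14 GiB = 120259.1 Mb.
Stream payload after overhead: 120259.1 / 1.05 = 114532.5 Mb.
Total bitrate budget: 114532.5 Mb / 3780 s = 30.300 Mbps.
Audio: 208 kbps = 0.208 Mbps.
Video: 30.300 − 0.208 = 30.092 Mbps.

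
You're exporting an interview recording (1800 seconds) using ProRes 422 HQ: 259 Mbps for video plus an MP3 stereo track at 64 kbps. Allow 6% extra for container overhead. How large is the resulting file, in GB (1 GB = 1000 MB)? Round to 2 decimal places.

Audio: 64 kbps = 0.064 Mbps.
Total bitrate: 259 + 0.064 = 259.064 Mbps.
Stream data: 259.064 Mbps × 1800 s = 466315.2 Mb.
With 6% container overhead: ×1.06.
494,294 Mb ÷ 8 = 61,787 MB → 61.79 GB.

61.79 GB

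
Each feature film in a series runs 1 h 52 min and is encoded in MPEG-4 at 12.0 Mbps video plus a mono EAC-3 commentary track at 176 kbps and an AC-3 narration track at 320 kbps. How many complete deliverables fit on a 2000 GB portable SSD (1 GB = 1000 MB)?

190

1 h 52 min = 112 min = 6720 s
Audio total: 176 + 320 = 496 kbps = 0.496 Mbps.
Total bitrate: 12.496 Mbps.
Per item: 12.496 Mbps × 6720 s = 83,973 Mb = 10,497 MB.
Capacity: 2000 GB = 16,000,000 Mb; 190.54 items → 190 complete.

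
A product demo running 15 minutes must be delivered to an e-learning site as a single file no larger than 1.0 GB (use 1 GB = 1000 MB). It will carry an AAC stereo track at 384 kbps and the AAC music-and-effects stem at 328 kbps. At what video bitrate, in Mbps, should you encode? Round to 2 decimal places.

Budget: 1.0 GB = 8000.0 Mb.
15 min = 900 s
Total bitrate budget: 8000.0 Mb / 900 s = 8.889 Mbps.
Audio total: 384 + 328 = 712 kbps = 0.712 Mbps.
Video: 8.889 − 0.712 = 8.177 Mbps.

8.18 Mbps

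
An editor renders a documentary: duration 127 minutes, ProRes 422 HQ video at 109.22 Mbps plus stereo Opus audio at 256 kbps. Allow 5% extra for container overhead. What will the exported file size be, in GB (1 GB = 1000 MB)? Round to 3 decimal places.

127 min = 7620 s
Audio: 256 kbps = 0.256 Mbps.
Total bitrate: 109.22 + 0.256 = 109.476 Mbps.
Stream data: 109.476 Mbps × 7620 s = 834207.1 Mb.
With 5% container overhead: ×1.05.
875,917 Mb ÷ 8 = 109,490 MB → 109.5 GB.

109.490 GB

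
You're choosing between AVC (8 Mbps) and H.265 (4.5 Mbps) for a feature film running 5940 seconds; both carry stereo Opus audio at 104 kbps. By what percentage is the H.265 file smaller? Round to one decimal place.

Audio: 104 kbps = 0.104 Mbps.
AVC: 8.104 Mbps × 5940 s = 48137.8 Mb = 6.017 GB.
H.265: 4.604 Mbps × 5940 s = 27347.8 Mb = 3.418 GB.
Reduction: (1 − 3.418/6.017) × 100 = 43.19%.

43.2%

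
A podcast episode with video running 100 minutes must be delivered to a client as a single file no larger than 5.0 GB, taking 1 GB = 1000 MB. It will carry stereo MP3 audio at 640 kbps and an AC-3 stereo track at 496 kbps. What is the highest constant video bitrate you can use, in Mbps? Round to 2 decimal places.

5.53 Mbps

Budget: 5.0 GB = 40000.0 Mb.
100 min = 6000 s
Total bitrate budget: 40000.0 Mb / 6000 s = 6.667 Mbps.
Audio total: 640 + 496 = 1136 kbps = 1.136 Mbps.
Video: 6.667 − 1.136 = 5.531 Mbps.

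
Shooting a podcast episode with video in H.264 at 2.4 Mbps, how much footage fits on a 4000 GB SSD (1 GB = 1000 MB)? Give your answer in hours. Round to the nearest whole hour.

Capacity: 4000 GB = 32,000,000 Mb.
Recording time: 32,000,000 / 2.400 = 13,333,333 s ≈ 3,704 hours.

3704 hours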